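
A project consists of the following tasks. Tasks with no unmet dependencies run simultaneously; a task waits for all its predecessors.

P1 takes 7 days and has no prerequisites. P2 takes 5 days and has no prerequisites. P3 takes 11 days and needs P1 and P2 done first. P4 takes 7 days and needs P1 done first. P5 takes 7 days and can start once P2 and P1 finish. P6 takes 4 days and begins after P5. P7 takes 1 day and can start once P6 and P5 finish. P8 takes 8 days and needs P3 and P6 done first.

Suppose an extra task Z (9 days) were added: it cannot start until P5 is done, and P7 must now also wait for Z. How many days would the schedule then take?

26

Originally the schedule takes 26 days.
With Z inserted, P7 now waits for max(P6, P5, Z).
New critical path: P1→P3→P8 = 7+11+8 = 26 ⇒ 26 days.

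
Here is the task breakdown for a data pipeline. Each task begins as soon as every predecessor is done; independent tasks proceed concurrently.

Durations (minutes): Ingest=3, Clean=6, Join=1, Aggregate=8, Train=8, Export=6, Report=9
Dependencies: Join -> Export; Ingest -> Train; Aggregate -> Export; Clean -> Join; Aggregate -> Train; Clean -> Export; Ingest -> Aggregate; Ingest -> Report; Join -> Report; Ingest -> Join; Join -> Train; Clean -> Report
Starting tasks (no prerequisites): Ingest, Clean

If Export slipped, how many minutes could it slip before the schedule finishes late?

2

The longest chain is Ingest→Aggregate→Train = 3+8+8 = 19; overall finish 19 minutes.
The longest chain containing Export totals 17 minutes.
So Export can slip 19 − 17 = 2 minutes.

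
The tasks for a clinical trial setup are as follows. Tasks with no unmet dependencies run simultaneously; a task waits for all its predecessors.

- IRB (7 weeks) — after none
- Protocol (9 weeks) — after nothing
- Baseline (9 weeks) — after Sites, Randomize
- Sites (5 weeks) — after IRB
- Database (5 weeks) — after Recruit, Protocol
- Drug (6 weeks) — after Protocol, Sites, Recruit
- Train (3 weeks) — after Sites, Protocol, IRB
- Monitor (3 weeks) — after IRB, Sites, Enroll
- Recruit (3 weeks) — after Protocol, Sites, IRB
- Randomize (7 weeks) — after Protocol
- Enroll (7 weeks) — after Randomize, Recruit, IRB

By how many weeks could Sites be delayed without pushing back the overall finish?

1

Protocol→Randomize→Enroll→Monitor = 9+7+7+3 = 26 sets the makespan at 26 weeks.
Sites finishes as early as 12 and must finish by 13.
So Sites can slip 13 − 12 = 1 week.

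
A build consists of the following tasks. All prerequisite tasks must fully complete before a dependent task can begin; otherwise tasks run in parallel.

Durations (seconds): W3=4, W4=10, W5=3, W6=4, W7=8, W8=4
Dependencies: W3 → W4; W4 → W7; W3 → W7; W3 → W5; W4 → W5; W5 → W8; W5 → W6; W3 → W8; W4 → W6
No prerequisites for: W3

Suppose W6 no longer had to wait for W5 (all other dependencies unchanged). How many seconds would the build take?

22

Before: longest chain W3→W4→W7 = 4+10+8 = 22, finish 22.
Without W5→W6, W6's earliest start moves from 17 to 14.
The longest chain is now W3→W4→W7 = 4+10+8 = 22, so the build takes 22 seconds.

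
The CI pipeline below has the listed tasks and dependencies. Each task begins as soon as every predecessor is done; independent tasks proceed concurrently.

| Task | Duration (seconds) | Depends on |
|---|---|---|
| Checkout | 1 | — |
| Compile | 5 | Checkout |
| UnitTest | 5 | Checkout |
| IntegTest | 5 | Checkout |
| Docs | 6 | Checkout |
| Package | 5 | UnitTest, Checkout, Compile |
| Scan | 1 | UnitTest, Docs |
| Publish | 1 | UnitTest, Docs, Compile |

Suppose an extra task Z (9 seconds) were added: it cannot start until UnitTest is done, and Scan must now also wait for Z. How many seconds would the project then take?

16

Originally the project takes 11 seconds.
With Z inserted, Scan now waits for max(UnitTest, Docs, Z).
New critical path: Checkout→UnitTest→Z→Scan = 1+5+9+1 = 16 ⇒ 16 seconds.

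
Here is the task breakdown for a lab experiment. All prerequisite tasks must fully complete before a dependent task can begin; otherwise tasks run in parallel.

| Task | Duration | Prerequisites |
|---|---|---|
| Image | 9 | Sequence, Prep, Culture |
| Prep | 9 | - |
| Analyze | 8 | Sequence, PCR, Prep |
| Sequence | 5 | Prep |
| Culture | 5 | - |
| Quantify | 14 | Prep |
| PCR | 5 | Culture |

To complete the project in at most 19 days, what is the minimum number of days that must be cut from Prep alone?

4

Current finish: 23 days; target: 19.
Prep is on every critical path, so each day cut from Prep cuts the finish by one (this holds down to a finish of 18).
Need 23 − 19 = 4 days off Prep → Prep becomes 5 days, finish becomes 19.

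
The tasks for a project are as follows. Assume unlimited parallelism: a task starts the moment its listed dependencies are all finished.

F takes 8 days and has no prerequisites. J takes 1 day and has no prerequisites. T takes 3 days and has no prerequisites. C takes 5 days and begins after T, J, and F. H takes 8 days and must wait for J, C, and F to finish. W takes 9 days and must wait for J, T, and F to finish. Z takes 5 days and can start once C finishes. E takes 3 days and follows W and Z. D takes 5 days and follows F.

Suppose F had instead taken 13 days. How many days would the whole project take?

26

The binding path is F→C→H = 8+5+8 = 21; finish at 21 days.
Since F is critical, the +5 change carries straight to that chain (now 26 days).
The critical path is still F→C→H; finish is now 26 days.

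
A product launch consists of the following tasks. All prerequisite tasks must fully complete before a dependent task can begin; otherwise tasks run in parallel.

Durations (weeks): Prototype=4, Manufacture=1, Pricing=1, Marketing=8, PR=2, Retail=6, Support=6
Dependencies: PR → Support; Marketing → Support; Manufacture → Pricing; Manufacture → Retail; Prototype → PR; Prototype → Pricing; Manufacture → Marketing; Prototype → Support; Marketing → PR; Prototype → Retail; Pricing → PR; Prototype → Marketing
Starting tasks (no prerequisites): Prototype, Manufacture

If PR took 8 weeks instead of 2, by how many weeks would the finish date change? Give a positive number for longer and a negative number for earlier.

Actual critical path: Prototype→Marketing→PR→Support = 4+8+2+6 = 20 ⇒ 20 weeks.
PR lies on that path, so at 8 weeks the path becomes 26 weeks.
The critical path is still Prototype→Marketing→PR→Support; finish is now 26 weeks.
Change in finish: 26 − 20 = +6 weeks.

6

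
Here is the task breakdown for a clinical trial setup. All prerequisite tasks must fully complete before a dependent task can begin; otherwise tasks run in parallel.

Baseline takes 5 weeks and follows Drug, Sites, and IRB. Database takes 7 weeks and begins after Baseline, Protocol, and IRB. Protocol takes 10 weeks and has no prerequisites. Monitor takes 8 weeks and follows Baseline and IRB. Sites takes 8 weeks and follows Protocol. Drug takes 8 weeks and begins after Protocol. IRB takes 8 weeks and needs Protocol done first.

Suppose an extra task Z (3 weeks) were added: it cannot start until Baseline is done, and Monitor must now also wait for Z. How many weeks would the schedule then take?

34

Originally the schedule takes 31 weeks.
With Z inserted, Monitor now waits for max(Baseline, IRB, Z).
New critical path: Protocol→IRB→Baseline→Z→Monitor = 10+8+5+3+8 = 34 ⇒ 34 weeks.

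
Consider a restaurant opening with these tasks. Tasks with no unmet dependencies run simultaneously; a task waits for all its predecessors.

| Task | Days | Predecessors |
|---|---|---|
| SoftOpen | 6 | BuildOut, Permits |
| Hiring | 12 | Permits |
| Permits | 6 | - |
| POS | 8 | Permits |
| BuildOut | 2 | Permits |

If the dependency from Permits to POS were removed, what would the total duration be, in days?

18

Before: longest chain Permits→Hiring = 6+12 = 18, finish 18.
Without Permits→POS, POS's earliest start moves from 6 to 0.
The longest chain is now Permits→Hiring = 6+12 = 18, so the job takes 18 days.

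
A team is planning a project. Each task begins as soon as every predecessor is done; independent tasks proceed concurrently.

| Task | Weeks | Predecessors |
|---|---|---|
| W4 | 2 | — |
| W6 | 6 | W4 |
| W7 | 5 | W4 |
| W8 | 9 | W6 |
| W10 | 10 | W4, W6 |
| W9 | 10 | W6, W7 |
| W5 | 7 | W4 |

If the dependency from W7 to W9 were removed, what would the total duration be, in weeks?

Before: longest chain W4→W6→W9 = 2+6+10 = 18, finish 18.
Dropping W7→W9 doesn't change W9's earliest start (8); another predecessor still binds.
The longest chain is now W4→W6→W9 = 2+6+10 = 18, so the project takes 18 weeks.

18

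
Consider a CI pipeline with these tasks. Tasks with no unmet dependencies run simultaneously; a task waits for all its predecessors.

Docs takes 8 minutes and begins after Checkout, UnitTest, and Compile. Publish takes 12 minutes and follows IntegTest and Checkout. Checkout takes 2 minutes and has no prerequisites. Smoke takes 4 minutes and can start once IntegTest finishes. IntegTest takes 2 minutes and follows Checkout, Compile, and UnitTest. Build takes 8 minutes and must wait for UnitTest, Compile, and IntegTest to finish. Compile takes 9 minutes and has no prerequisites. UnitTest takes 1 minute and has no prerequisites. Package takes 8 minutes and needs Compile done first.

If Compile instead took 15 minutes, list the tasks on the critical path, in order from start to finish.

The binding path is Compile→IntegTest→Publish = 9+2+12 = 23; finish at 23 minutes.
Compile lies on that path, so at 15 minutes the path becomes 29 minutes.
That remains the longest chain; total 29 minutes.

Compile, IntegTest, Publish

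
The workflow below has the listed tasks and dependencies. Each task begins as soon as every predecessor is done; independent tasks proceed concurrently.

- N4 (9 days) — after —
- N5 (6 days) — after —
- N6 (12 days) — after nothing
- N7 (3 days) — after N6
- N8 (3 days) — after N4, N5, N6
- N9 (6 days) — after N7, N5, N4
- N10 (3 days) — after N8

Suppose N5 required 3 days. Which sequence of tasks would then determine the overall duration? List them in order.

As given, the longest chain is N6→N7→N9 = 12+3+6 = 21, so the finish is 21 days.
N5 is off the critical path — its longest chain is 12 days, giving 9 of slack.
The critical path is still N6→N7→N9; finish is now 21 days.

N6, N7, N9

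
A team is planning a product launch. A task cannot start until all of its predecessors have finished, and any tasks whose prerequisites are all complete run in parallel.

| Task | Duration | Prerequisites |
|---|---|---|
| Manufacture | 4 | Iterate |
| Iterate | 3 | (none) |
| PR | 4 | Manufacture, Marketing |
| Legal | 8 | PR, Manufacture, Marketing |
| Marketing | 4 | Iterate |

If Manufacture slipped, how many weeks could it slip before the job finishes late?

0

Critical path: Iterate→Manufacture→PR→Legal = 3+4+4+8 = 19, so the finish is 19 weeks.
The longest chain containing Manufacture totals 19 weeks.
So Manufacture can slip 7 − 7 = 0 weeks.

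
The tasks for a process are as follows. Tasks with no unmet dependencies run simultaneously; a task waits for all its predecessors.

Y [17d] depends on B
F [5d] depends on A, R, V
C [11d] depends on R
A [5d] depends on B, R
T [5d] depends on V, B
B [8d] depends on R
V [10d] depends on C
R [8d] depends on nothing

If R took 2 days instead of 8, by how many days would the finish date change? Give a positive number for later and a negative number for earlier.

-6

Actual critical path: R→C→V→T = 8+11+10+5 = 34 ⇒ 34 days.
R is on the critical path; changing it to 2 makes that path 28 days.
That remains the longest chain; total 28 days.
Change in finish: 28 − 34 = -6 days.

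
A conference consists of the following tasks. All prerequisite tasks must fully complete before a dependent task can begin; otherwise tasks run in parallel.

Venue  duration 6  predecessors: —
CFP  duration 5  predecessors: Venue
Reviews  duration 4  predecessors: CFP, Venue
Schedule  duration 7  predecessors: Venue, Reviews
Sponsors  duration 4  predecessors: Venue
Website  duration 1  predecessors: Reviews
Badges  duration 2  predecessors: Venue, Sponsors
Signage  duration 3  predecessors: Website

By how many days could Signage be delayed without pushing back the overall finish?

Critical path: Venue→CFP→Reviews→Schedule = 6+5+4+7 = 22, so the finish is 22 days.
The longest chain containing Signage totals 19 days.
So Signage can slip 22 − 19 = 3 days.

3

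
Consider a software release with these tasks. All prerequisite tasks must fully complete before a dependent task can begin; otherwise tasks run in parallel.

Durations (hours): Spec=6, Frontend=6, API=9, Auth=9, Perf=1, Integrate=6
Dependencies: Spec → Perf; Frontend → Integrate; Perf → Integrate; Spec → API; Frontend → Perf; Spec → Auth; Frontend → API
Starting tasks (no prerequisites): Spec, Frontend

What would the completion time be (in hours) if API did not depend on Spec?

With the dependency in place, Spec→API = 6+9 = 15 sets the finish at 15 hours.
Dropping Spec→API doesn't change API's earliest start (6); another predecessor still binds.
New critical path: Spec→Auth = 6+9 = 15 ⇒ 15 hours.

15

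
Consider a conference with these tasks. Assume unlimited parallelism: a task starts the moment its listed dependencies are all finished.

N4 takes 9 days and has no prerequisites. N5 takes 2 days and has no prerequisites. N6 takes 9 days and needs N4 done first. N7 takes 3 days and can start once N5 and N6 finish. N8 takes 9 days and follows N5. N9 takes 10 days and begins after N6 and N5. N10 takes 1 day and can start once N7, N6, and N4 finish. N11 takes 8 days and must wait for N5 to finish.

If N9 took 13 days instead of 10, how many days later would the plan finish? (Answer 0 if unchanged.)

3

As given, the longest chain is N4→N6→N9 = 9+9+10 = 28, so the finish is 28 days.
N9 is on the critical path; changing it to 13 makes that path 31 days.
That remains the longest chain; total 31 days.
Change in finish: 31 − 28 = +3 days.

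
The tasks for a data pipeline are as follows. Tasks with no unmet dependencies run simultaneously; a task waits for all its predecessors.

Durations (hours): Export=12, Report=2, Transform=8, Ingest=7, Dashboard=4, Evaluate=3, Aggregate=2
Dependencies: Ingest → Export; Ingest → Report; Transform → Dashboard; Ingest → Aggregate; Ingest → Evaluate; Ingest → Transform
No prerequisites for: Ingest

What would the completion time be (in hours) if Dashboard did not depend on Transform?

19

With the dependency in place, Ingest→Transform→Dashboard = 7+8+4 = 19 sets the finish at 19 hours.
Without Transform→Dashboard, Dashboard's earliest start moves from 15 to 0.
The longest chain is now Ingest→Export = 7+12 = 19, so the schedule takes 19 hours.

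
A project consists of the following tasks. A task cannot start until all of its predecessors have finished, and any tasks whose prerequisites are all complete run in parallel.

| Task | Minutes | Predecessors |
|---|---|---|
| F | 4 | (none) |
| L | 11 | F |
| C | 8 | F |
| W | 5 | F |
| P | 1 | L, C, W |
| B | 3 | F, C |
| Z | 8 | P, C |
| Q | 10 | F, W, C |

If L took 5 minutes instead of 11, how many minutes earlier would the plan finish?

The binding path is F→L→P→Z = 4+11+1+8 = 24; finish at 24 minutes.
Since L is critical, the -6 change carries straight to that chain (now 18 minutes).
The binding chain switches to F→C→Q = 4+8+10 = 22; finish 22 minutes.
Change in finish: 22 − 24 = -2 minutes.

2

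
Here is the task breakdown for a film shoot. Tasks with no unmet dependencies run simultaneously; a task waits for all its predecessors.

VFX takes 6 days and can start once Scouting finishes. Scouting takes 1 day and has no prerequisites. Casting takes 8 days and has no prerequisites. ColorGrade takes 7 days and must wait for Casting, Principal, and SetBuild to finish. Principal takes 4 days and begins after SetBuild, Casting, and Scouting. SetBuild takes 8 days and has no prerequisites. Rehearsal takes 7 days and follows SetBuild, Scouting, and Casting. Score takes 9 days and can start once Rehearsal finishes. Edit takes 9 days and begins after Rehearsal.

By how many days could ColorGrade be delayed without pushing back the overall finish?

The longest chain is Casting→Rehearsal→Edit = 8+7+9 = 24; overall finish 24 days.
The longest chain containing ColorGrade totals 19 days.
Slack of ColorGrade = 17 − 12 = 5 days.

5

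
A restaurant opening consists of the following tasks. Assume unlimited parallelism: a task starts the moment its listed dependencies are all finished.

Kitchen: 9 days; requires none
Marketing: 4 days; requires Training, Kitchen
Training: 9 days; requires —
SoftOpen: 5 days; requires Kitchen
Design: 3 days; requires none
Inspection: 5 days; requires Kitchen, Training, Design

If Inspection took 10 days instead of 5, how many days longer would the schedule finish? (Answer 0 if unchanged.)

5

Baseline: Kitchen→Inspection = 9+5 = 14 → 14 days.
Inspection lies on that path, so at 10 days the path becomes 19 days.
That remains the longest chain; total 19 days.
Change in finish: 19 − 14 = +5 days.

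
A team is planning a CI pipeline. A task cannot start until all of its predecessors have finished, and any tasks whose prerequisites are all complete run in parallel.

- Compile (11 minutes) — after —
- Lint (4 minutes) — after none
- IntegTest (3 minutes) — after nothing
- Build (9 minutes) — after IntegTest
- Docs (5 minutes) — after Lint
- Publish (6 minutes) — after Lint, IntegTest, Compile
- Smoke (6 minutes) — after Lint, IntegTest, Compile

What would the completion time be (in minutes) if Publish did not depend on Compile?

17

With the dependency in place, Compile→Publish = 11+6 = 17 sets the finish at 17 minutes.
Without Compile→Publish, Publish's earliest start moves from 11 to 4.
New critical path: Compile→Smoke = 11+6 = 17 ⇒ 17 minutes.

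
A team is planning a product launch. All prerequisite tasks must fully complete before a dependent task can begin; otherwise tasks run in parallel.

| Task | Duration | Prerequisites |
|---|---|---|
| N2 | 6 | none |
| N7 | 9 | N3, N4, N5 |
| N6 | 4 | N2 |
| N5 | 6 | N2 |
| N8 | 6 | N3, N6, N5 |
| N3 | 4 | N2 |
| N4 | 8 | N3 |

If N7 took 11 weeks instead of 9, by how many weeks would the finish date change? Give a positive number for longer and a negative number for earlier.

Baseline: N2→N3→N4→N7 = 6+4+8+9 = 27 → 27 weeks.
N7 lies on that path, so at 11 weeks the path becomes 29 weeks.
That remains the longest chain; total 29 weeks.
Change in finish: 29 − 27 = +2 weeks.

2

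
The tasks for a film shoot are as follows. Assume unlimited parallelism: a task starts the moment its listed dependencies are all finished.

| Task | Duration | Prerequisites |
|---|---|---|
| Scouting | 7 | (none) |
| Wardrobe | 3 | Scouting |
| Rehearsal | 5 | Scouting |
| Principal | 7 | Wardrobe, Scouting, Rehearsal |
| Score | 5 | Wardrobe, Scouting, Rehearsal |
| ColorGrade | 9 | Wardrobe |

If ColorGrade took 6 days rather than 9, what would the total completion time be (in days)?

19

As given, the longest chain is Scouting→Wardrobe→ColorGrade = 7+3+9 = 19, so the finish is 19 days.
ColorGrade lies on that path, so at 6 days the path becomes 16 days.
New critical path: Scouting→Rehearsal→Principal = 7+5+7 = 19 ⇒ 19 days.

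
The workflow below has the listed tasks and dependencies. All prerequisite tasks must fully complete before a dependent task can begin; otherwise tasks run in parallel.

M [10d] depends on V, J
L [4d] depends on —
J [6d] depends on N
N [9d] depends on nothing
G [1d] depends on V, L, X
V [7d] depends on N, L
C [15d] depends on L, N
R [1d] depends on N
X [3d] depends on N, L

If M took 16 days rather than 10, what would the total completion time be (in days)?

32

Baseline: N→V→M = 9+7+10 = 26 → 26 days.
M is on the critical path; changing it to 16 makes that path 32 days.
No other chain overtakes it, so the finish is 32 days.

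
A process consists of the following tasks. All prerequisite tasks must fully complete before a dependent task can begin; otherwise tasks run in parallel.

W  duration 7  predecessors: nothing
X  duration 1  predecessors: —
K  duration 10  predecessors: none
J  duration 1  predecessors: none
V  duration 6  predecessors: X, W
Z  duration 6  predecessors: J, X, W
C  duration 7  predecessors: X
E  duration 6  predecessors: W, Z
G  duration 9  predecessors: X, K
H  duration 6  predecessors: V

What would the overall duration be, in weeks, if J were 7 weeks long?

19

Critical path before the change: W→V→H = 7+6+6 = 19 giving 19 weeks.
J has 6 weeks of float (longest path through it is 13).
The critical path is still W→V→H; finish is now 19 weeks.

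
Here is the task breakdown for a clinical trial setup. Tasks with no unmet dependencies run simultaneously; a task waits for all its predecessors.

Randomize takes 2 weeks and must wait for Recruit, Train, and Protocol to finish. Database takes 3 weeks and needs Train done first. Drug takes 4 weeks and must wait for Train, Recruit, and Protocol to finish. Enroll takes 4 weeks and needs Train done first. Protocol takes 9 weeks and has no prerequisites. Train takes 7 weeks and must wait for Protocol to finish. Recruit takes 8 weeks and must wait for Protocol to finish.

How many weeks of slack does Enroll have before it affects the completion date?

1

The longest chain is Protocol→Recruit→Drug = 9+8+4 = 21; overall finish 21 weeks.
The longest chain containing Enroll totals 20 weeks.
Float = 21 − 20 = 1.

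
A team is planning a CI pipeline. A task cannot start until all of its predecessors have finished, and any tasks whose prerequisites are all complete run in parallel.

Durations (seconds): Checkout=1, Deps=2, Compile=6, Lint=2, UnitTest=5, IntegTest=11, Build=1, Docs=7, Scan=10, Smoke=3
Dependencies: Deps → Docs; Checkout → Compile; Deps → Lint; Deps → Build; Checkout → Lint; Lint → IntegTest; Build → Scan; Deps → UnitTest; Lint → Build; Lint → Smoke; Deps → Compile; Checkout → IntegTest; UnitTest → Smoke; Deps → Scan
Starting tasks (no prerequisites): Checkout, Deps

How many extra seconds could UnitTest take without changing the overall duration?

5

Critical path: Deps→Lint→IntegTest = 2+2+11 = 15, so the finish is 15 seconds.
Longest path through UnitTest: 10 seconds (earliest finish 7, latest finish 12).
Slack of UnitTest = 7 − 2 = 5 seconds.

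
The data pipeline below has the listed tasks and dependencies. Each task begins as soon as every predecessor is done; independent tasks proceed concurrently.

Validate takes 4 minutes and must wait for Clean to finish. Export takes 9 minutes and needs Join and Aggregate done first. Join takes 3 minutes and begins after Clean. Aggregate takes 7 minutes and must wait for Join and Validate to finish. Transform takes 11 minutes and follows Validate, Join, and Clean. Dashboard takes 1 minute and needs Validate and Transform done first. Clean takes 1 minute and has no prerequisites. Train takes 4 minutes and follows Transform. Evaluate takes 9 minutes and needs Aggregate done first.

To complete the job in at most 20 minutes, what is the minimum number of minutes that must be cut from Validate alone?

Current finish: 21 minutes; target: 20.
Validate is on every critical path, so each minute cut from Validate cuts the finish by one (this holds down to a finish of 20).
Need 21 − 20 = 1 minute off Validate → Validate becomes 3 minutes, finish becomes 20.

1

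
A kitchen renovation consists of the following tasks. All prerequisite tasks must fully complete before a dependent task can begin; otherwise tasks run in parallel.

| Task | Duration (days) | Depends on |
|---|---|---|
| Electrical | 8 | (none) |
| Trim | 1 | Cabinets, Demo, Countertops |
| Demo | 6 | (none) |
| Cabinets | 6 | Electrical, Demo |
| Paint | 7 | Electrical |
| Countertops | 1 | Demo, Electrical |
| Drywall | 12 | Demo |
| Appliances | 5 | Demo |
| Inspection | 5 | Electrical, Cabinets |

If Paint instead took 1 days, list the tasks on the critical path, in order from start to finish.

As given, the longest chain is Electrical→Cabinets→Inspection = 8+6+5 = 19, so the finish is 19 days.
Paint is off the critical path — its longest chain is 15 days, giving 4 of slack.
No other chain overtakes it, so the finish is 19 days.

Electrical, Cabinets, Inspection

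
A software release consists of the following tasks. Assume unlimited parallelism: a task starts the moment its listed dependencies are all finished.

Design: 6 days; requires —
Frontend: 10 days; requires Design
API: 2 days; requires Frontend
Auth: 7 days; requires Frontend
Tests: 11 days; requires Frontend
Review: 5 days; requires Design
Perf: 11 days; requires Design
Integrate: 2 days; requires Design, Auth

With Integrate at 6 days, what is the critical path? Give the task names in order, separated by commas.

Design, Frontend, Auth, Integrate

As given, the longest chain is Design→Frontend→Tests = 6+10+11 = 27, so the finish is 27 days.
Integrate is off the critical path — its longest chain is 25 days, giving 2 of slack.
Now Design→Frontend→Auth→Integrate = 6+10+7+6 = 29 is longest, so the finish becomes 29 days.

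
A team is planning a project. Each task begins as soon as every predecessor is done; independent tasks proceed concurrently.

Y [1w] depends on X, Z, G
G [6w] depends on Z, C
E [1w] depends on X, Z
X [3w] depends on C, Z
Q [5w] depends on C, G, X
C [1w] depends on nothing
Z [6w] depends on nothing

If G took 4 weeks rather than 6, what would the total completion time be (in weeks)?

The binding path is Z→G→Q = 6+6+5 = 17; finish at 17 weeks.
Since G is critical, the -2 change carries straight to that chain (now 15 weeks).
The critical path is still Z→G→Q; finish is now 15 weeks.

15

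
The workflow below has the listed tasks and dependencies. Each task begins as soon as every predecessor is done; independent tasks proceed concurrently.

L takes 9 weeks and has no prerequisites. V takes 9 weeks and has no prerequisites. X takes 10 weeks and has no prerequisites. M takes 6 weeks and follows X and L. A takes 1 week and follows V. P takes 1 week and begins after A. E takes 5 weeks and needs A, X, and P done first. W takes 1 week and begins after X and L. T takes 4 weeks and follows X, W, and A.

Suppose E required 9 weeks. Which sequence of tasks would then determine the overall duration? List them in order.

V, A, P, E

Critical path before the change: V→A→P→E = 9+1+1+5 = 16 giving 16 weeks.
E is on the critical path; changing it to 9 makes that path 20 weeks.
That remains the longest chain; total 20 weeks.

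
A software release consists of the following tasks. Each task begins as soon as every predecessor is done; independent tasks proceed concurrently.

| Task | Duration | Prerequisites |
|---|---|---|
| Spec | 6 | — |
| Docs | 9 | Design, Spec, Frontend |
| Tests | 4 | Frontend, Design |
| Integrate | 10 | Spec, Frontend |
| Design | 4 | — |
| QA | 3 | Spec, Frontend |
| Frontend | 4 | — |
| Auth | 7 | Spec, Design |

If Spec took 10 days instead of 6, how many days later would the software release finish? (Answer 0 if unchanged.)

4

Actual critical path: Spec→Integrate = 6+10 = 16 ⇒ 16 days.
Since Spec is critical, the +4 change carries straight to that chain (now 20 days).
No other chain overtakes it, so the finish is 20 days.
Change in finish: 20 − 16 = +4 days.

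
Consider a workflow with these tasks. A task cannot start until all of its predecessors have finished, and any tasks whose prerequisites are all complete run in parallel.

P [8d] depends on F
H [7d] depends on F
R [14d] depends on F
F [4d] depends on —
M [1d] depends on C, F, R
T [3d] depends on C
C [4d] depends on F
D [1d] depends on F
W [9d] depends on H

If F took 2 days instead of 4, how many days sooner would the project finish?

As given, the longest chain is F→H→W = 4+7+9 = 20, so the finish is 20 days.
F is on the critical path; changing it to 2 makes that path 18 days.
That remains the longest chain; total 18 days.
Change in finish: 18 − 20 = -2 days.

2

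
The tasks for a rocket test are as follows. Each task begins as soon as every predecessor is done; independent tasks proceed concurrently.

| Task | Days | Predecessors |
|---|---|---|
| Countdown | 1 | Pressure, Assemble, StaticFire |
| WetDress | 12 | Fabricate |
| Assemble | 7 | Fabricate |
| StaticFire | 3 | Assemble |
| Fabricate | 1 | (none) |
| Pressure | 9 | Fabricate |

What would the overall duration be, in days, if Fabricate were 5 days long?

17

The binding path is Fabricate→WetDress = 1+12 = 13; finish at 13 days.
Fabricate is on the critical path; changing it to 5 makes that path 17 days.
That remains the longest chain; total 17 days.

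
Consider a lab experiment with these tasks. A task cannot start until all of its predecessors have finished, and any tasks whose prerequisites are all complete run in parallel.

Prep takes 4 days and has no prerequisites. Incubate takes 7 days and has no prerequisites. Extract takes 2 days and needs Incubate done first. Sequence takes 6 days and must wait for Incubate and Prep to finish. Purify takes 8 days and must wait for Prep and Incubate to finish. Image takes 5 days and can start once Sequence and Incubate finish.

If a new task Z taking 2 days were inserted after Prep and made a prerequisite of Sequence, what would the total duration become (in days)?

Originally the project takes 18 days.
With Z inserted, Sequence now waits for max(Incubate, Prep, Z).
New critical path: Incubate→Sequence→Image = 7+6+5 = 18 ⇒ 18 days.

18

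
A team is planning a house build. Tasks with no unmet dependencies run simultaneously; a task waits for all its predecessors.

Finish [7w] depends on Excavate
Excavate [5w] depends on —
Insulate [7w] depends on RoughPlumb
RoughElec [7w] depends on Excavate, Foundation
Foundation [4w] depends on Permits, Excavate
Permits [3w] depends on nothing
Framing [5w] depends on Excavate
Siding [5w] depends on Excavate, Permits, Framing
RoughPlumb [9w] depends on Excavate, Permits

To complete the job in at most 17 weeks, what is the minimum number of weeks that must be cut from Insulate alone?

Current finish: 21 weeks; target: 17.
Insulate is on every critical path, so each week cut from Insulate cuts the finish by one (this holds down to a finish of 16).
Need 21 − 17 = 4 weeks off Insulate → Insulate becomes 3 weeks, finish becomes 17.

4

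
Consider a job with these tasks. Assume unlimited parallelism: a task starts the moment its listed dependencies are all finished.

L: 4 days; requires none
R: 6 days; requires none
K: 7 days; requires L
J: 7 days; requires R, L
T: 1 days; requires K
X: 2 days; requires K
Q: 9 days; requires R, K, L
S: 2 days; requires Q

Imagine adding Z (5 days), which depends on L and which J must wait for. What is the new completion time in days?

Originally the plan takes 22 days.
With Z inserted, J now waits for max(R, L, Z).
New critical path: L→K→Q→S = 4+7+9+2 = 22 ⇒ 22 days.

22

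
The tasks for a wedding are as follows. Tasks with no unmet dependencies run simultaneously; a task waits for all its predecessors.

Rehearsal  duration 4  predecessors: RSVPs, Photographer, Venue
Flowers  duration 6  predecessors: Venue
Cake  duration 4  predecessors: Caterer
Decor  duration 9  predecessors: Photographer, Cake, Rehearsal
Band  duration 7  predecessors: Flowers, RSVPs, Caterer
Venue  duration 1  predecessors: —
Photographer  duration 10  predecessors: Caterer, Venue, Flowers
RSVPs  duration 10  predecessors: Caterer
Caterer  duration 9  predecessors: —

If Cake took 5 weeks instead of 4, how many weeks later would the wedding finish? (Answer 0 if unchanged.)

As given, the longest chain is Caterer→RSVPs→Rehearsal→Decor = 9+10+4+9 = 32, so the finish is 32 weeks.
Cake is off the critical path — its longest chain is 22 weeks, giving 10 of slack.
No other chain overtakes it, so the finish is 32 weeks.
Change in finish: 32 − 32 = +0 weeks.

0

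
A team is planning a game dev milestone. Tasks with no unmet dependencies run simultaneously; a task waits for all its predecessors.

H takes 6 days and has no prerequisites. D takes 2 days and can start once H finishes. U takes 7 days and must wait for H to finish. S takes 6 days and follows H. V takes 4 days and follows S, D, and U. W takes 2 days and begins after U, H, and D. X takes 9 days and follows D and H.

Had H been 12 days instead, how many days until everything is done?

Critical path before the change: H→D→X = 6+2+9 = 17 giving 17 days.
H is on the critical path; changing it to 12 makes that path 23 days.
No other chain overtakes it, so the finish is 23 days.

23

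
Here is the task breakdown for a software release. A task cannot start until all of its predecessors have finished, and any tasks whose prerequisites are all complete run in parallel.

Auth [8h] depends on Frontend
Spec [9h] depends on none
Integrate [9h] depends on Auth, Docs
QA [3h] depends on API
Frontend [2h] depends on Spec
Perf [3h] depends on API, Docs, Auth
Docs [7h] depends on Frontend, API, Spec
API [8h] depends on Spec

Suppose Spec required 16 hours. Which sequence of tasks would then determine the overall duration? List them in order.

The binding path is Spec→API→Docs→Integrate = 9+8+7+9 = 33; finish at 33 hours.
Since Spec is critical, the +7 change carries straight to that chain (now 40 hours).
That remains the longest chain; total 40 hours.

Spec, API, Docs, Integrate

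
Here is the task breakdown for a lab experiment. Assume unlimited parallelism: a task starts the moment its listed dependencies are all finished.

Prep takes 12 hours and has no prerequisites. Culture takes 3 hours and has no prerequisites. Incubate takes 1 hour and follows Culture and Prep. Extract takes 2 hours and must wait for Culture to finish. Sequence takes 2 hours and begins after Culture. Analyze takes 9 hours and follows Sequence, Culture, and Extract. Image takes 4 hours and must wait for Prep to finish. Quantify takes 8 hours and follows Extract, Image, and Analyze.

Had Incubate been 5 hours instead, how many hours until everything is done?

Critical path before the change: Prep→Image→Quantify = 12+4+8 = 24 giving 24 hours.
The longest path through Incubate is only 13 hours, so Incubate has float 11.
No other chain overtakes it, so the finish is 24 hours.

24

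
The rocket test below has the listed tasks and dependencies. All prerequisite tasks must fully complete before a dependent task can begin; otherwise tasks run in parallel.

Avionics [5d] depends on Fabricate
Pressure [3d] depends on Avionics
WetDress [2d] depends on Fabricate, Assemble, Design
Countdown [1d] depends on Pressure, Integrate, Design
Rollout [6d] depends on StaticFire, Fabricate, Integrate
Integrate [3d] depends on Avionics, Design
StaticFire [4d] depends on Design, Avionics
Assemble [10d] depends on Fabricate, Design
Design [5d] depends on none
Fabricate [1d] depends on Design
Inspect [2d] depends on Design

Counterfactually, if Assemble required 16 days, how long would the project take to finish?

24

The binding path is Design→Fabricate→Avionics→StaticFire→Rollout = 5+1+5+4+6 = 21; finish at 21 days.
The longest path through Assemble is only 18 days, so Assemble has float 3.
The binding chain switches to Design→Fabricate→Assemble→WetDress = 5+1+16+2 = 24; finish 24 days.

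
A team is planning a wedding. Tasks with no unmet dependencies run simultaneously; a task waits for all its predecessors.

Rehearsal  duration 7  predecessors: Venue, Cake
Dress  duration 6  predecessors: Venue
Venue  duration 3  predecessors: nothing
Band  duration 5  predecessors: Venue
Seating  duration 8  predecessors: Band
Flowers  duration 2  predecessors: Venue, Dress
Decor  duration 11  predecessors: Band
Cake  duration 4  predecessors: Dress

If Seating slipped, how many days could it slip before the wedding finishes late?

4

Critical path: Venue→Dress→Cake→Rehearsal = 3+6+4+7 = 20, so the finish is 20 days.
Seating finishes as early as 16 and must finish by 20.
So Seating can slip 20 − 16 = 4 days.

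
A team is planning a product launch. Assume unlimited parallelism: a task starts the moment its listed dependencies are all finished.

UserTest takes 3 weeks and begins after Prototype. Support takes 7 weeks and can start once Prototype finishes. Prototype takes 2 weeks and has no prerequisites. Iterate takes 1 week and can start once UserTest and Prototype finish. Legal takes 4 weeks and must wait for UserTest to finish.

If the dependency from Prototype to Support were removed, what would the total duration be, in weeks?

With the dependency in place, Prototype→UserTest→Legal = 2+3+4 = 9 sets the finish at 9 weeks.
Without Prototype→Support, Support's earliest start moves from 2 to 0.
New critical path: Prototype→UserTest→Legal = 2+3+4 = 9 ⇒ 9 weeks.

9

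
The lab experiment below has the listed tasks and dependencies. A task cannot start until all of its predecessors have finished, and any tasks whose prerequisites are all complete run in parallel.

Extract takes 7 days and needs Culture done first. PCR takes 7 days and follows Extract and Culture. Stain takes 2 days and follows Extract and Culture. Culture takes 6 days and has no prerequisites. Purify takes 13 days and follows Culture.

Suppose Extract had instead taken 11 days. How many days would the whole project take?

Actual critical path: Culture→Extract→PCR = 6+7+7 = 20 ⇒ 20 days.
Since Extract is critical, the +4 change carries straight to that chain (now 24 days).
No other chain overtakes it, so the finish is 24 days.

24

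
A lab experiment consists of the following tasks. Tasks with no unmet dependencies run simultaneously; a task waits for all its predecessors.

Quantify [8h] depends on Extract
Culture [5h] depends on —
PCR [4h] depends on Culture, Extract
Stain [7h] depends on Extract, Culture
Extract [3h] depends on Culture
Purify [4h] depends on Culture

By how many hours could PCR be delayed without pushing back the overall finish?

4

The longest chain is Culture→Extract→Quantify = 5+3+8 = 16; overall finish 16 hours.
Longest path through PCR: 12 hours (earliest finish 12, latest finish 16).
So PCR can slip 16 − 12 = 4 hours.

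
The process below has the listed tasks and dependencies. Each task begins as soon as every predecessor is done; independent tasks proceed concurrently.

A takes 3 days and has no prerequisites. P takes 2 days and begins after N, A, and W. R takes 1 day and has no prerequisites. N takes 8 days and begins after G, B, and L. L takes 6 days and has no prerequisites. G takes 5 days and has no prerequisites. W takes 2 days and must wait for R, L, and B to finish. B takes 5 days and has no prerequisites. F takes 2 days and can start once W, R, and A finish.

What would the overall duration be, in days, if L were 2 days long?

As given, the longest chain is L→N→P = 6+8+2 = 16, so the finish is 16 days.
L lies on that path, so at 2 days the path becomes 12 days.
The binding chain switches to B→N→P = 5+8+2 = 15; finish 15 days.

15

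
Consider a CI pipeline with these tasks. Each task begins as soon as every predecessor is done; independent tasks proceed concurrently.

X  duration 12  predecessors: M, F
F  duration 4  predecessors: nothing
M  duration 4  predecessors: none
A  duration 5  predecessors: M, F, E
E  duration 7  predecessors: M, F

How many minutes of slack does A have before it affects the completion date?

F→E→A = 4+7+5 = 16 sets the makespan at 16 minutes.
A finishes as early as 16 and must finish by 16.
Slack of A = 11 − 11 = 0 minutes.

0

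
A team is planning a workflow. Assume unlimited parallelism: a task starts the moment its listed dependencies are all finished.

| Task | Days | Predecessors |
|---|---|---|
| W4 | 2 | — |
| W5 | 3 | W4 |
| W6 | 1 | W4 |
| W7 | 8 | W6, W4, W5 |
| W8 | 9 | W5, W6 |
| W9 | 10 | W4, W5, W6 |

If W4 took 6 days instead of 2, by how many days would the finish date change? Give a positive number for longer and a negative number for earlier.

4

Critical path before the change: W4→W5→W9 = 2+3+10 = 15 giving 15 days.
Since W4 is critical, the +4 change carries straight to that chain (now 19 days).
No other chain overtakes it, so the finish is 19 days.
Change in finish: 19 − 15 = +4 days.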